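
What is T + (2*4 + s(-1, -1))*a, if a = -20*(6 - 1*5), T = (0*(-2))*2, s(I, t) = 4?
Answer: -240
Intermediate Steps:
T = 0 (T = 0*2 = 0)
a = -20 (a = -20*(6 - 5) = -20*1 = -20)
T + (2*4 + s(-1, -1))*a = 0 + (2*4 + 4)*(-20) = 0 + (8 + 4)*(-20) = 0 + 12*(-20) = 0 - 240 = -240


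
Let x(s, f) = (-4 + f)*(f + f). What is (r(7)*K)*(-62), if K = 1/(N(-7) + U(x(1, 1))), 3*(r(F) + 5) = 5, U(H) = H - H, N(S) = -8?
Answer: -155/6 ≈ -25.833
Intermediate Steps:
x(s, f) = 2*f*(-4 + f) (x(s, f) = (-4 + f)*(2*f) = 2*f*(-4 + f))
U(H) = 0
r(F) = -10/3 (r(F) = -5 + (⅓)*5 = -5 + 5/3 = -10/3)
K = -⅛ (K = 1/(-8 + 0) = 1/(-8) = -⅛ ≈ -0.12500)
(r(7)*K)*(-62) = -10/3*(-⅛)*(-62) = (5/12)*(-62) = -155/6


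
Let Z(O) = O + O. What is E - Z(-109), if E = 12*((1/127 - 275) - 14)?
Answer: -412738/127 ≈ -3249.9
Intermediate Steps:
Z(O) = 2*O
E = -440424/127 (E = 12*((1/127 - 275) - 14) = 12*(-34924/127 - 14) = 12*(-36702/127) = -440424/127 ≈ -3467.9)
E - Z(-109) = -440424/127 - 2*(-109) = -440424/127 - 1*(-218) = -440424/127 + 218 = -412738/127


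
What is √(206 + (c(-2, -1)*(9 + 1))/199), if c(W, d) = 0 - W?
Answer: √8161786/199 ≈ 14.356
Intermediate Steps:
c(W, d) = -W
√(206 + (c(-2, -1)*(9 + 1))/199) = √(206 + ((-1*(-2))*(9 + 1))/199) = √(206 + (2*10)*(1/199)) = √(206 + 20*(1/199)) = √(206 + 20/199) = √(41014/199) = √8161786/199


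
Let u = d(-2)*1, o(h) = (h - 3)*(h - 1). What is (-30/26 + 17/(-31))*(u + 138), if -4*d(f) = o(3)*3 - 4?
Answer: -95354/403 ≈ -236.61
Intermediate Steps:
o(h) = (-1 + h)*(-3 + h) (o(h) = (-3 + h)*(-1 + h) = (-1 + h)*(-3 + h))
d(f) = 1 (d(f) = -((3 + 3² - 4*3)*3 - 4)/4 = -((3 + 9 - 12)*3 - 4)/4 = -(0*3 - 4)/4 = -(0 - 4)/4 = -¼*(-4) = 1)
u = 1 (u = 1*1 = 1)
(-30/26 + 17/(-31))*(u + 138) = (-30/26 + 17/(-31))*(1 + 138) = (-30*1/26 + 17*(-1/31))*139 = (-15/13 - 17/31)*139 = -686/403*139 = -95354/403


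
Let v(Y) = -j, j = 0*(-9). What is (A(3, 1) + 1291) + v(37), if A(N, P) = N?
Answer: 1294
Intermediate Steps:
j = 0
v(Y) = 0 (v(Y) = -1*0 = 0)
(A(3, 1) + 1291) + v(37) = (3 + 1291) + 0 = 1294 + 0 = 1294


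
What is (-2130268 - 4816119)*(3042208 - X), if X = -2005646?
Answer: -35064347403498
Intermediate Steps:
(-2130268 - 4816119)*(3042208 - X) = (-2130268 - 4816119)*(3042208 - 1*(-2005646)) = -6946387*(3042208 + 2005646) = -6946387*5047854 = -35064347403498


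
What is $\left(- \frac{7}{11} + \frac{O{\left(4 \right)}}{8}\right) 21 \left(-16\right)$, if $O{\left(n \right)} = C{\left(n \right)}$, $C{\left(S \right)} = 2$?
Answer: $\frac{1428}{11} \approx 129.82$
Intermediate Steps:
$O{\left(n \right)} = 2$
$\left(- \frac{7}{11} + \frac{O{\left(4 \right)}}{8}\right) 21 \left(-16\right) = \left(- \frac{7}{11} + \frac{2}{8}\right) 21 \left(-16\right) = \left(\left(-7\right) \frac{1}{11} + 2 \cdot \frac{1}{8}\right) 21 \left(-16\right) = \left(- \frac{7}{11} + \frac{1}{4}\right) 21 \left(-16\right) = \left(- \frac{17}{44}\right) 21 \left(-16\right) = \left(- \frac{357}{44}\right) \left(-16\right) = \frac{1428}{11}$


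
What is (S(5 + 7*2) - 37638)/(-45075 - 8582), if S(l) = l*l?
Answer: 37277/53657 ≈ 0.69473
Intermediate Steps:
S(l) = l²
(S(5 + 7*2) - 37638)/(-45075 - 8582) = ((5 + 7*2)² - 37638)/(-45075 - 8582) = ((5 + 14)² - 37638)/(-53657) = (19² - 37638)*(-1/53657) = (361 - 37638)*(-1/53657) = -37277*(-1/53657) = 37277/53657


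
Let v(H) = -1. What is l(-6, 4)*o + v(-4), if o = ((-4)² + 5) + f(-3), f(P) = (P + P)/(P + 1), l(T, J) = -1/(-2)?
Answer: 11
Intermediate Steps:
l(T, J) = ½ (l(T, J) = -1*(-½) = ½)
f(P) = 2*P/(1 + P) (f(P) = (2*P)/(1 + P) = 2*P/(1 + P))
o = 24 (o = ((-4)² + 5) + 2*(-3)/(1 - 3) = (16 + 5) + 2*(-3)/(-2) = 21 + 2*(-3)*(-½) = 21 + 3 = 24)
l(-6, 4)*o + v(-4) = (½)*24 - 1 = 12 - 1 = 11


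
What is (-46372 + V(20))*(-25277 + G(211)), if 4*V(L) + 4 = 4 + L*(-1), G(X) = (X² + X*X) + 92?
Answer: -2961496089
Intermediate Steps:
G(X) = 92 + 2*X² (G(X) = (X² + X²) + 92 = 2*X² + 92 = 92 + 2*X²)
V(L) = -L/4 (V(L) = -1 + (4 + L*(-1))/4 = -1 + (4 - L)/4 = -1 + (1 - L/4) = -L/4)
(-46372 + V(20))*(-25277 + G(211)) = (-46372 - ¼*20)*(-25277 + (92 + 2*211²)) = (-46372 - 5)*(-25277 + (92 + 2*44521)) = -46377*(-25277 + (92 + 89042)) = -46377*(-25277 + 89134) = -46377*63857 = -2961496089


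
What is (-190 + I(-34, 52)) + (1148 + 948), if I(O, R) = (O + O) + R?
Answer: 1890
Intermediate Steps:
I(O, R) = R + 2*O (I(O, R) = 2*O + R = R + 2*O)
(-190 + I(-34, 52)) + (1148 + 948) = (-190 + (52 + 2*(-34))) + (1148 + 948) = (-190 + (52 - 68)) + 2096 = (-190 - 16) + 2096 = -206 + 2096 = 1890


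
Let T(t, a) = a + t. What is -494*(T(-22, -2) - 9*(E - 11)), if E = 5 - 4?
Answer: -32604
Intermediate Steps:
E = 1
-494*(T(-22, -2) - 9*(E - 11)) = -494*((-2 - 22) - 9*(1 - 11)) = -494*(-24 - 9*(-10)) = -494*(-24 + 90) = -494*66 = -32604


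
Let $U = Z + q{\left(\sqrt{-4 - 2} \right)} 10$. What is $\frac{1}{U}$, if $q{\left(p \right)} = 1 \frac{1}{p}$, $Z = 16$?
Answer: $\frac{24}{409} + \frac{5 i \sqrt{6}}{818} \approx 0.05868 + 0.014972 i$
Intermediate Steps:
$q{\left(p \right)} = \frac{1}{p}$
$U = 16 - \frac{5 i \sqrt{6}}{3}$ ($U = 16 + \frac{1}{\sqrt{-4 - 2}} \cdot 10 = 16 + \frac{1}{\sqrt{-6}} \cdot 10 = 16 + \frac{1}{i \sqrt{6}} \cdot 10 = 16 + - \frac{i \sqrt{6}}{6} \cdot 10 = 16 - \frac{5 i \sqrt{6}}{3} \approx 16.0 - 4.0825 i$)
$\frac{1}{U} = \frac{1}{16 - \frac{5 i \sqrt{6}}{3}}$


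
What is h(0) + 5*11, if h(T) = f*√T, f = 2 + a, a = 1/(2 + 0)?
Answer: 55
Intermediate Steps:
a = ½ (a = 1/2 = ½ ≈ 0.50000)
f = 5/2 (f = 2 + ½ = 5/2 ≈ 2.5000)
h(T) = 5*√T/2
h(0) + 5*11 = 5*√0/2 + 5*11 = (5/2)*0 + 55 = 0 + 55 = 55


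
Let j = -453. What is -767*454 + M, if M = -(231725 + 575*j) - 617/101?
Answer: -32266885/101 ≈ -3.1947e+5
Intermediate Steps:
M = 2903133/101 (M = -575/(1/(-453 + 403)) - 617/101 = -575/(1/(-50)) - 617*1/101 = -575/(-1/50) - 617/101 = -575*(-50) - 617/101 = 28750 - 617/101 = 2903133/101 ≈ 28744.)
-767*454 + M = -767*454 + 2903133/101 = -348218 + 2903133/101 = -32266885/101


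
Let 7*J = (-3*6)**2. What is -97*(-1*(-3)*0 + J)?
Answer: -31428/7 ≈ -4489.7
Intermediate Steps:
J = 324/7 (J = (-3*6)**2/7 = (1/7)*(-18)**2 = (1/7)*324 = 324/7 ≈ 46.286)
-97*(-1*(-3)*0 + J) = -97*(-1*(-3)*0 + 324/7) = -97*(3*0 + 324/7) = -97*(0 + 324/7) = -97*324/7 = -31428/7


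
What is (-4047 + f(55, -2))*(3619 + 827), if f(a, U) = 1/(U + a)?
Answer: -953622540/53 ≈ -1.7993e+7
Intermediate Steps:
(-4047 + f(55, -2))*(3619 + 827) = (-4047 + 1/(-2 + 55))*(3619 + 827) = (-4047 + 1/53)*4446 = -214490/53*4446 = -953622540/53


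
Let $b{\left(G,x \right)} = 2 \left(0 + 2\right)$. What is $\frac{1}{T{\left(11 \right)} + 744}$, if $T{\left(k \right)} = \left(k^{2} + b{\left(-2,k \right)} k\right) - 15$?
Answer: $\frac{1}{894} \approx 0.0011186$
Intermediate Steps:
$b{\left(G,x \right)} = 4$ ($b{\left(G,x \right)} = 2 \cdot 2 = 4$)
$T{\left(k \right)} = -15 + k^{2} + 4 k$ ($T{\left(k \right)} = \left(k^{2} + 4 k\right) - 15 = -15 + k^{2} + 4 k$)
$\frac{1}{T{\left(11 \right)} + 744} = \frac{1}{\left(-15 + 11^{2} + 4 \cdot 11\right) + 744} = \frac{1}{\left(-15 + 121 + 44\right) + 744} = \frac{1}{150 + 744} = \frac{1}{894}$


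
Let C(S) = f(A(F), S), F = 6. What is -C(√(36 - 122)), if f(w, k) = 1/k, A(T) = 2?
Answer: I*√86/86 ≈ 0.10783*I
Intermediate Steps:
f(w, k) = 1/k
C(S) = 1/S
-C(√(36 - 122)) = -1/(√(36 - 122)) = -1/(√(-86)) = -1/(I*√86) = -(-1)*I*√86/86 = I*√86/86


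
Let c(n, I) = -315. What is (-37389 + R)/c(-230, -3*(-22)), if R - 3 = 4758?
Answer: 10876/105 ≈ 103.58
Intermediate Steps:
R = 4761 (R = 3 + 4758 = 4761)
(-37389 + R)/c(-230, -3*(-22)) = (-37389 + 4761)/(-315) = -32628*(-1/315) = 10876/105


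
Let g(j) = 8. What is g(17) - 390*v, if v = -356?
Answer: 138848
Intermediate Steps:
g(17) - 390*v = 8 - 390*(-356) = 8 + 138840 = 138848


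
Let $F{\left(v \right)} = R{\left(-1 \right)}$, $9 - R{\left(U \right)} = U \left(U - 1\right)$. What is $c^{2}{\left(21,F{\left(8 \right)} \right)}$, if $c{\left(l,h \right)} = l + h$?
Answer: $784$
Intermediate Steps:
$R{\left(U \right)} = 9 - U \left(-1 + U\right)$ ($R{\left(U \right)} = 9 - U \left(U - 1\right) = 9 - U \left(-1 + U\right)$)
$F{\left(v \right)} = 7$ ($F{\left(v \right)} = 9 - 1 - \left(-1\right)^{2} = 9 - 1 - 1 = 7$)
$c{\left(l,h \right)} = h + l$
$c^{2}{\left(21,F{\left(8 \right)} \right)} = \left(7 + 21\right)^{2} = 28^{2} = 784$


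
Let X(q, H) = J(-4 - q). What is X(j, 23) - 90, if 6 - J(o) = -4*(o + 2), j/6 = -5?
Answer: 28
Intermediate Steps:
j = -30 (j = 6*(-5) = -30)
J(o) = 14 + 4*o (J(o) = 6 - (-4)*(o + 2) = 6 - (-4)*(2 + o) = 6 - (-8 - 4*o) = 6 + (8 + 4*o) = 14 + 4*o)
X(q, H) = -2 - 4*q (X(q, H) = 14 + 4*(-4 - q) = 14 + (-16 - 4*q) = -2 - 4*q)
X(j, 23) - 90 = (-2 - 4*(-30)) - 90 = (-2 + 120) - 90 = 118 - 90 = 28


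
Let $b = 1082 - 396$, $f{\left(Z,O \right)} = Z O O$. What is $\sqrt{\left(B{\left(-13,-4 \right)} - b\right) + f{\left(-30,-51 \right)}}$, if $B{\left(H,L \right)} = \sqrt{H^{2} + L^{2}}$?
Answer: $\sqrt{-78716 + \sqrt{185}} \approx 280.54 i$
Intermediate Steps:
$f{\left(Z,O \right)} = Z O^{2}$ ($f{\left(Z,O \right)} = O Z O = Z O^{2}$)
$b = 686$ ($b = 1082 - 396 = 686$)
$\sqrt{\left(B{\left(-13,-4 \right)} - b\right) + f{\left(-30,-51 \right)}} = \sqrt{\left(\sqrt{\left(-13\right)^{2} + \left(-4\right)^{2}} - 686\right) - 30 \left(-51\right)^{2}} = \sqrt{\left(\sqrt{169 + 16} - 686\right) - 78030} = \sqrt{\left(\sqrt{185} - 686\right) - 78030} = \sqrt{\left(-686 + \sqrt{185}\right) - 78030} = \sqrt{-78716 + \sqrt{185}}$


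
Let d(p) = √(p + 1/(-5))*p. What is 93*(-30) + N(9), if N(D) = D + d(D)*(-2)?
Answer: -2781 - 36*√55/5 ≈ -2834.4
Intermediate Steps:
d(p) = p*√(-⅕ + p) (d(p) = √(p - ⅕)*p = √(-⅕ + p)*p = p*√(-⅕ + p))
N(D) = D - 2*D*√(-5 + 25*D)/5 (N(D) = D + (D*√(-5 + 25*D)/5)*(-2) = D - 2*D*√(-5 + 25*D)/5)
93*(-30) + N(9) = 93*(-30) + (⅕)*9*(5 - 2*√(-5 + 25*9)) = -2790 + (⅕)*9*(5 - 2*√(-5 + 225)) = -2790 + (⅕)*9*(5 - 4*√55) = -2790 + (9 - 36*√55/5) = -2781 - 36*√55/5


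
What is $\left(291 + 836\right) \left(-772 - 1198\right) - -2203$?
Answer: $-2217987$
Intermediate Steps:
$\left(291 + 836\right) \left(-772 - 1198\right) - -2203 = 1127 \left(-1970\right) + 2203 = -2220190 + 2203 = -2217987$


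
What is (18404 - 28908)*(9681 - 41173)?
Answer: 330791968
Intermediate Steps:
(18404 - 28908)*(9681 - 41173) = -10504*(-31492) = 330791968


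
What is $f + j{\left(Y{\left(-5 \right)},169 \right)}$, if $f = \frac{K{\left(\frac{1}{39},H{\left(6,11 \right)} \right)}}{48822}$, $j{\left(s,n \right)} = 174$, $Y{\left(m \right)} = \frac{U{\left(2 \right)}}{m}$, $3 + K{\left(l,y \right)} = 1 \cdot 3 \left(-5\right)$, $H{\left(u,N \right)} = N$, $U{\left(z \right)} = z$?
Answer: $\frac{1415835}{8137} \approx 174.0$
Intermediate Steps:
$K{\left(l,y \right)} = -18$ ($K{\left(l,y \right)} = -3 + 1 \cdot 3 \left(-5\right) = -3 + 3 \left(-5\right) = -3 - 15 = -18$)
$Y{\left(m \right)} = \frac{2}{m}$
$f = - \frac{3}{8137}$ ($f = - \frac{18}{48822} = \left(-18\right) \frac{1}{48822} = - \frac{3}{8137} \approx -0.00036869$)
$f + j{\left(Y{\left(-5 \right)},169 \right)} = - \frac{3}{8137} + 174 = \frac{1415835}{8137}$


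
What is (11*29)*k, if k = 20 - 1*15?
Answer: 1595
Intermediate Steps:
k = 5 (k = 20 - 15 = 5)
(11*29)*k = (11*29)*5 = 319*5 = 1595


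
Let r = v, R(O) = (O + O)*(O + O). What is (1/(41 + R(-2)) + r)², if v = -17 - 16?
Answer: 3534400/3249 ≈ 1087.8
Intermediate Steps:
R(O) = 4*O² (R(O) = (2*O)*(2*O) = 4*O²)
v = -33
r = -33
(1/(41 + R(-2)) + r)² = (1/(41 + 4*(-2)²) - 33)² = (1/(41 + 4*4) - 33)² = (1/(41 + 16) - 33)² = (1/57 - 33)² = (-1880/57)² = 3534400/3249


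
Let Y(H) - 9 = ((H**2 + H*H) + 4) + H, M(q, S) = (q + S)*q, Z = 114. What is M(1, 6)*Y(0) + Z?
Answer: 205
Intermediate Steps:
M(q, S) = q*(S + q) (M(q, S) = (S + q)*q = q*(S + q))
Y(H) = 13 + H + 2*H**2 (Y(H) = 9 + (((H**2 + H*H) + 4) + H) = 9 + (((H**2 + H**2) + 4) + H) = 9 + ((2*H**2 + 4) + H) = 9 + ((4 + 2*H**2) + H) = 9 + (4 + H + 2*H**2) = 13 + H + 2*H**2)
M(1, 6)*Y(0) + Z = (1*(6 + 1))*(13 + 0 + 2*0**2) + 114 = (1*7)*(13 + 0 + 2*0) + 114 = 7*(13 + 0 + 0) + 114 = 7*13 + 114 = 91 + 114 = 205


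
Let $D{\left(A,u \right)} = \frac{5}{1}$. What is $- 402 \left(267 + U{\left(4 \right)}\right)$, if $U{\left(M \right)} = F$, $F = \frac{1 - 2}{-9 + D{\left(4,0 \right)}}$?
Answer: $- \frac{214869}{2} \approx -1.0743 \cdot 10^{5}$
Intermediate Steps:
$D{\left(A,u \right)} = 5$ ($D{\left(A,u \right)} = 5 \cdot 1 = 5$)
$F = \frac{1}{4}$ ($F = \frac{1 - 2}{-9 + 5} = - \frac{1}{-4} = \left(-1\right) \left(- \frac{1}{4}\right) = \frac{1}{4} \approx 0.25$)
$U{\left(M \right)} = \frac{1}{4}$
$- 402 \left(267 + U{\left(4 \right)}\right) = - 402 \left(267 + \frac{1}{4}\right) = \left(-402\right) \frac{1069}{4} = - \frac{214869}{2}$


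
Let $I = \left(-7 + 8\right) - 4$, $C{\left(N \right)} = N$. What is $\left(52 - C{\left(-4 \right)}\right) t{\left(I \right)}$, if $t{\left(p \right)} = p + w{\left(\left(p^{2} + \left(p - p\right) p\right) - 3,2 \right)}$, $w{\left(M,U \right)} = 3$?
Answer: $0$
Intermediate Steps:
$I = -3$ ($I = 1 - 4 = -3$)
$t{\left(p \right)} = 3 + p$ ($t{\left(p \right)} = p + 3 = 3 + p$)
$\left(52 - C{\left(-4 \right)}\right) t{\left(I \right)} = \left(52 - -4\right) \left(3 - 3\right) = \left(52 + 4\right) 0 = 56 \cdot 0 = 0$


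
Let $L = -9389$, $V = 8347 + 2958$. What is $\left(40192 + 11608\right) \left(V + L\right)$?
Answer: $99248800$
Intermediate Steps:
$V = 11305$
$\left(40192 + 11608\right) \left(V + L\right) = \left(40192 + 11608\right) \left(11305 - 9389\right) = 51800 \cdot 1916 = 99248800$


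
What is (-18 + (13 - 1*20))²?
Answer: 625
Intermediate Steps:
(-18 + (13 - 1*20))² = (-18 + (13 - 20))² = (-18 - 7)² = (-25)² = 625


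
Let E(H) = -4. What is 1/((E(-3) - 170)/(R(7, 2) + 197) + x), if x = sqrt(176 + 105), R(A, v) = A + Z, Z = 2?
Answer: 8961/2973560 + 10609*sqrt(281)/2973560 ≈ 0.062820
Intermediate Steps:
R(A, v) = 2 + A (R(A, v) = A + 2 = 2 + A)
x = sqrt(281) ≈ 16.763
1/((E(-3) - 170)/(R(7, 2) + 197) + x) = 1/((-4 - 170)/((2 + 7) + 197) + sqrt(281)) = 1/(-174/(9 + 197) + sqrt(281)) = 1/(-174/206 + sqrt(281)) = 1/(-174*1/206 + sqrt(281)) = 1/(-87/103 + sqrt(281))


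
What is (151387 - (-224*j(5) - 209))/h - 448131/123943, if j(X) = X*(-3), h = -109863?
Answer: -22535276867/4538916603 ≈ -4.9649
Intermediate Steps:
j(X) = -3*X
(151387 - (-224*j(5) - 209))/h - 448131/123943 = (151387 - (-(-672)*5 - 209))/(-109863) - 448131/123943 = (151387 - (-224*(-15) - 209))*(-1/109863) - 448131*1/123943 = (151387 - (3360 - 209))*(-1/109863) - 448131/123943 = (151387 - 1*3151)*(-1/109863) - 448131/123943 = (151387 - 3151)*(-1/109863) - 448131/123943 = 148236*(-1/109863) - 448131/123943 = -49412/36621 - 448131/123943 = -22535276867/4538916603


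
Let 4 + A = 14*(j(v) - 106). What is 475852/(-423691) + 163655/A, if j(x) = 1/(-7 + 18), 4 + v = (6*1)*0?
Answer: -45324278839/407590742 ≈ -111.20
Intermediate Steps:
v = -4 (v = -4 + (6*1)*0 = -4 + 6*0 = -4 + 0 = -4)
j(x) = 1/11
A = -16354/11 (A = -4 + 14*(1/11 - 106) = -4 + 14*(-1165/11) = -4 - 16310/11 = -16354/11 ≈ -1486.7)
475852/(-423691) + 163655/A = 475852/(-423691) + 163655/(-16354/11) = 475852*(-1/423691) + 163655*(-11/16354) = -475852/423691 - 1800205/16354 = -45324278839/407590742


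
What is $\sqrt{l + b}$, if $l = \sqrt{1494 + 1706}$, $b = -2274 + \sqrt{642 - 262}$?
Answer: $\sqrt{-2274 + 2 \sqrt{95} + 40 \sqrt{2}} \approx 46.882 i$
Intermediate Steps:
$b = -2274 + 2 \sqrt{95}$ ($b = -2274 + \sqrt{380} = -2274 + 2 \sqrt{95} \approx -2254.5$)
$l = 40 \sqrt{2}$ ($l = \sqrt{3200} = 40 \sqrt{2} \approx 56.569$)
$\sqrt{l + b} = \sqrt{40 \sqrt{2} - \left(2274 - 2 \sqrt{95}\right)} = \sqrt{-2274 + 2 \sqrt{95} + 40 \sqrt{2}}$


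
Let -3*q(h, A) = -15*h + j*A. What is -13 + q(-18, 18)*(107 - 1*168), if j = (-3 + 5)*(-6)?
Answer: 1085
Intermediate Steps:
j = -12 (j = 2*(-6) = -12)
q(h, A) = 4*A + 5*h (q(h, A) = -(-15*h - 12*A)/3 = 4*A + 5*h)
-13 + q(-18, 18)*(107 - 1*168) = -13 + (4*18 + 5*(-18))*(107 - 1*168) = -13 + (72 - 90)*(107 - 168) = -13 - 18*(-61) = -13 + 1098 = 1085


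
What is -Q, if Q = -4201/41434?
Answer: 4201/41434 ≈ 0.10139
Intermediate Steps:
Q = -4201/41434 (Q = -4201*1/41434 = -4201/41434 ≈ -0.10139)
-Q = -1*(-4201/41434) = 4201/41434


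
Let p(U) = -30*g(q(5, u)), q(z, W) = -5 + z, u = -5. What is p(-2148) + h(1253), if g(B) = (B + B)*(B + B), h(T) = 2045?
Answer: 2045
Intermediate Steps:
g(B) = 4*B**2 (g(B) = (2*B)*(2*B) = 4*B**2)
p(U) = 0 (p(U) = -120*(-5 + 5)**2 = -120*0**2 = -120*0 = -30*0 = 0)
p(-2148) + h(1253) = 0 + 2045 = 2045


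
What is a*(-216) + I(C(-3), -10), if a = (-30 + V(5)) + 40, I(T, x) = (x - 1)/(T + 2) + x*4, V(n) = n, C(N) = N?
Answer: -3269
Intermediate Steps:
I(T, x) = 4*x + (-1 + x)/(2 + T) (I(T, x) = (-1 + x)/(2 + T) + 4*x = 4*x + (-1 + x)/(2 + T))
a = 15 (a = (-30 + 5) + 40 = -25 + 40 = 15)
a*(-216) + I(C(-3), -10) = 15*(-216) + (-1 + 9*(-10) + 4*(-3)*(-10))/(2 - 3) = -3240 + (-1 - 90 + 120)/(-1) = -3240 - 1*29 = -3240 - 29 = -3269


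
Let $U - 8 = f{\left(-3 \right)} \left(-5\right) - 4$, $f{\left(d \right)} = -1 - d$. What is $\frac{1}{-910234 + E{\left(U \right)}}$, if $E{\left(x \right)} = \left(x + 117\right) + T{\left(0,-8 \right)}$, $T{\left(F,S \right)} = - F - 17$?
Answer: $- \frac{1}{910140} \approx -1.0987 \cdot 10^{-6}$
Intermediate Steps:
$U = -6$ ($U = 8 + \left(\left(-1 - -3\right) \left(-5\right) - 4\right) = 8 + \left(\left(-1 + 3\right) \left(-5\right) - 4\right) = 8 + \left(2 \left(-5\right) - 4\right) = 8 - 14 = -6$)
$T{\left(F,S \right)} = -17 - F$
$E{\left(x \right)} = 100 + x$ ($E{\left(x \right)} = \left(x + 117\right) - 17 = \left(117 + x\right) + \left(-17 + 0\right) = \left(117 + x\right) - 17 = 100 + x$)
$\frac{1}{-910234 + E{\left(U \right)}} = \frac{1}{-910234 + \left(100 - 6\right)} = \frac{1}{-910234 + 94} = \frac{1}{-910140} = - \frac{1}{910140}$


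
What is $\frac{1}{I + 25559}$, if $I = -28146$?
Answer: $- \frac{1}{2587} \approx -0.00038655$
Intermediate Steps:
$\frac{1}{I + 25559} = \frac{1}{-28146 + 25559} = \frac{1}{-2587} = - \frac{1}{2587}$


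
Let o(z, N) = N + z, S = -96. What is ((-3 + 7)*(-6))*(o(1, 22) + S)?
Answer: 1752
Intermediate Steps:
((-3 + 7)*(-6))*(o(1, 22) + S) = ((-3 + 7)*(-6))*((22 + 1) - 96) = (4*(-6))*(23 - 96) = -24*(-73) = 1752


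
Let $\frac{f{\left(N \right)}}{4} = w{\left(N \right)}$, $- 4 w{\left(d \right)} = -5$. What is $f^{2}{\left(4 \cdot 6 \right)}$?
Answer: $25$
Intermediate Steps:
$w{\left(d \right)} = \frac{5}{4}$ ($w{\left(d \right)} = \left(- \frac{1}{4}\right) \left(-5\right) = \frac{5}{4}$)
$f{\left(N \right)} = 5$ ($f{\left(N \right)} = 4 \cdot \frac{5}{4} = 5$)
$f^{2}{\left(4 \cdot 6 \right)} = 5^{2} = 25$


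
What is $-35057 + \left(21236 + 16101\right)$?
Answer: $2280$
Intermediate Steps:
$-35057 + \left(21236 + 16101\right) = -35057 + 37337 = 2280$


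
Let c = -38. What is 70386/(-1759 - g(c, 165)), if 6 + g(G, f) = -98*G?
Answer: -70386/5477 ≈ -12.851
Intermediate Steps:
g(G, f) = -6 - 98*G
70386/(-1759 - g(c, 165)) = 70386/(-1759 - (-6 - 98*(-38))) = 70386/(-1759 - (-6 + 3724)) = 70386/(-1759 - 1*3718) = 70386/(-1759 - 3718) = 70386/(-5477) = 70386*(-1/5477) = -70386/5477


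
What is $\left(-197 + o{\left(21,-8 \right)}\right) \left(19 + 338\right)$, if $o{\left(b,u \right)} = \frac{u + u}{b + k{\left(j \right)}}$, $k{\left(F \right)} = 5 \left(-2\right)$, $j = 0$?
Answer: $- \frac{779331}{11} \approx -70848.0$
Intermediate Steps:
$k{\left(F \right)} = -10$
$o{\left(b,u \right)} = \frac{2 u}{-10 + b}$ ($o{\left(b,u \right)} = \frac{u + u}{b - 10} = \frac{2 u}{-10 + b}$)
$\left(-197 + o{\left(21,-8 \right)}\right) \left(19 + 338\right) = \left(-197 + 2 \left(-8\right) \frac{1}{-10 + 21}\right) \left(19 + 338\right) = \left(-197 + 2 \left(-8\right) \frac{1}{11}\right) 357 = \left(-197 - \frac{16}{11}\right) 357 = \left(- \frac{2183}{11}\right) 357 = - \frac{779331}{11}$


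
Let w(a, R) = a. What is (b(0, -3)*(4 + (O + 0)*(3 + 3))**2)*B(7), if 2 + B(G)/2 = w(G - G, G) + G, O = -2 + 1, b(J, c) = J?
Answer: 0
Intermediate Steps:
O = -1
B(G) = -4 + 2*G (B(G) = -4 + 2*((G - G) + G) = -4 + 2*(0 + G) = -4 + 2*G)
(b(0, -3)*(4 + (O + 0)*(3 + 3))**2)*B(7) = (0*(4 + (-1 + 0)*(3 + 3))**2)*(-4 + 2*7) = (0*(4 - 1*6)**2)*(-4 + 14) = (0*(4 - 6)**2)*10 = (0*(-2)**2)*10 = (0*4)*10 = 0*10 = 0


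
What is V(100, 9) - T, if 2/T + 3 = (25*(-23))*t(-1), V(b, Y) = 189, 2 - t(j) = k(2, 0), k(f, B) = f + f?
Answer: 216781/1147 ≈ 189.00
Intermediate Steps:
k(f, B) = 2*f
t(j) = -2 (t(j) = 2 - 2*2 = 2 - 1*4 = 2 - 4 = -2)
T = 2/1147 (T = 2/(-3 + (25*(-23))*(-2)) = 2/(-3 - 575*(-2)) = 2/(-3 + 1150) = 2/1147 ≈ 0.0017437)
V(100, 9) - T = 189 - 1*2/1147 = 189 - 2/1147 = 216781/1147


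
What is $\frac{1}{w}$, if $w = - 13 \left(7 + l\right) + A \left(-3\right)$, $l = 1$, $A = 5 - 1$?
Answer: $- \frac{1}{116} \approx -0.0086207$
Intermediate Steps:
$A = 4$
$w = -116$ ($w = - 13 \left(7 + 1\right) + 4 \left(-3\right) = \left(-13\right) 8 - 12 = -104 - 12 = -116$)
$\frac{1}{w} = \frac{1}{-116} = - \frac{1}{116}$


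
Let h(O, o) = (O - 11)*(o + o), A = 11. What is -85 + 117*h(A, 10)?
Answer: -85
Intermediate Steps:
h(O, o) = 2*o*(-11 + O) (h(O, o) = (-11 + O)*(2*o) = 2*o*(-11 + O))
-85 + 117*h(A, 10) = -85 + 117*(2*10*(-11 + 11)) = -85 + 117*(2*10*0) = -85 + 117*0 = -85 + 0 = -85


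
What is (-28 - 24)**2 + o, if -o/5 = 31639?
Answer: -155491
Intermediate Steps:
o = -158195 (o = -5*31639 = -158195)
(-28 - 24)**2 + o = (-28 - 24)**2 - 158195 = (-52)**2 - 158195 = 2704 - 158195 = -155491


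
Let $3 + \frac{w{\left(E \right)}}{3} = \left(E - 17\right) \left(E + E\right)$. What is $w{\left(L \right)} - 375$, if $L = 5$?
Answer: $-744$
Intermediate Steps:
$w{\left(E \right)} = -9 + 6 E \left(-17 + E\right)$ ($w{\left(E \right)} = -9 + 3 \left(E - 17\right) \left(E + E\right) = -9 + 3 \left(-17 + E\right) 2 E = -9 + 3 \cdot 2 E \left(-17 + E\right) = -9 + 6 E \left(-17 + E\right)$)
$w{\left(L \right)} - 375 = \left(-9 - 510 + 6 \cdot 5^{2}\right) - 375 = \left(-9 - 510 + 6 \cdot 25\right) - 375 = \left(-9 - 510 + 150\right) - 375 = -369 - 375 = -744$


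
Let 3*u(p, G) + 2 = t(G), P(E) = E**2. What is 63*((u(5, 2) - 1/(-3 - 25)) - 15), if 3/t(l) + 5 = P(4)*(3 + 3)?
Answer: -51171/52 ≈ -984.06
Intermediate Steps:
t(l) = 3/91 (t(l) = 3/(-5 + 4**2*(3 + 3)) = 3/(-5 + 16*6) = 3/(-5 + 96) = 3/91)
u(p, G) = -179/273 (u(p, G) = -2/3 + (1/3)*(3/91) = -2/3 + 1/91 = -179/273)
63*((u(5, 2) - 1/(-3 - 25)) - 15) = 63*((-179/273 - 1/(-3 - 25)) - 15) = 63*((-179/273 - 1/(-28)) - 15) = 63*((-179/273 - 1*(-1/28)) - 15) = 63*((-179/273 + 1/28) - 15) = 63*(-677/1092 - 15) = 63*(-17057/1092) = -51171/52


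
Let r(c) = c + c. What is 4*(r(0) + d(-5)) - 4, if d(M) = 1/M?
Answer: -24/5 ≈ -4.8000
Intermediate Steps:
r(c) = 2*c
4*(r(0) + d(-5)) - 4 = 4*(2*0 + 1/(-5)) - 4 = 4*(0 - ⅕) - 4 = 4*(-⅕) - 4 = -⅘ - 4 = -24/5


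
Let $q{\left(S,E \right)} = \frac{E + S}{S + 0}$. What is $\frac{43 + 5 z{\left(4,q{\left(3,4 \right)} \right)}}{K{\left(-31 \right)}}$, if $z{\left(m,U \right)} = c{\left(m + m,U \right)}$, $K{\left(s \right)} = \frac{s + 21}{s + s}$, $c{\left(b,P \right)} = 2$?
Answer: $\frac{1643}{5} \approx 328.6$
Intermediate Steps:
$K{\left(s \right)} = \frac{21 + s}{2 s}$
$q{\left(S,E \right)} = \frac{E + S}{S}$
$z{\left(m,U \right)} = 2$
$\frac{43 + 5 z{\left(4,q{\left(3,4 \right)} \right)}}{K{\left(-31 \right)}} = \frac{43 + 5 \cdot 2}{\frac{1}{2} \frac{1}{-31} \left(21 - 31\right)} = \frac{43 + 10}{\frac{1}{2} \left(- \frac{1}{31}\right) \left(-10\right)} = \frac{53}{\frac{5}{31}} = 53 \cdot \frac{31}{5} = \frac{1643}{5}$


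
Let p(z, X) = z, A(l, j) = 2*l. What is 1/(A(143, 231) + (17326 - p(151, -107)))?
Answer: 1/17461 ≈ 5.7271e-5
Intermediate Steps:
1/(A(143, 231) + (17326 - p(151, -107))) = 1/(2*143 + (17326 - 1*151)) = 1/(286 + (17326 - 151)) = 1/(286 + 17175) = 1/17461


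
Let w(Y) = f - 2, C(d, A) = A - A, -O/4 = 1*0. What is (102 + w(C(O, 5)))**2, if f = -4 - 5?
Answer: 8281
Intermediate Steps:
f = -9
O = 0 (O = -4*0 = 0)
C(d, A) = 0
w(Y) = -11 (w(Y) = -9 - 2 = -11)
(102 + w(C(O, 5)))**2 = (102 - 11)**2 = 91**2 = 8281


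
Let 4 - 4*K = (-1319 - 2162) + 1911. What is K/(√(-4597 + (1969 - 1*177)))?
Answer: -787*I*√2805/5610 ≈ -7.4298*I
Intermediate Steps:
K = 787/2 (K = 1 - ((-1319 - 2162) + 1911)/4 = 1 - (-3481 + 1911)/4 = 1 - ¼*(-1570) = 1 + 785/2 = 787/2 ≈ 393.50)
K/(√(-4597 + (1969 - 1*177))) = 787/(2*(√(-4597 + (1969 - 1*177)))) = 787/(2*(√(-4597 + (1969 - 177)))) = 787/(2*(√(-4597 + 1792))) = 787/(2*(√(-2805))) = 787/(2*((I*√2805))) = 787*(-I*√2805/2805)/2 = -787*I*√2805/5610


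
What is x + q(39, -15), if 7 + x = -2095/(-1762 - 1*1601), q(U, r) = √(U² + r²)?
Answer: -21446/3363 + 3*√194 ≈ 35.408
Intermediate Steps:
x = -21446/3363 (x = -7 - 2095/(-1762 - 1*1601) = -7 - 2095/(-1762 - 1601) = -7 - 2095/(-3363) = -7 - 2095*(-1/3363) = -7 + 2095/3363 = -21446/3363 ≈ -6.3770)
x + q(39, -15) = -21446/3363 + √(39² + (-15)²) = -21446/3363 + √(1521 + 225) = -21446/3363 + √1746 = -21446/3363 + 3*√194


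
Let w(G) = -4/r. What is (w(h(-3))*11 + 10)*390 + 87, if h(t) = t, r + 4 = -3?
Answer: 45069/7 ≈ 6438.4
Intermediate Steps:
r = -7 (r = -4 - 3 = -7)
w(G) = 4/7 (w(G) = -4/(-7) = -4*(-⅐) = 4/7)
(w(h(-3))*11 + 10)*390 + 87 = ((4/7)*11 + 10)*390 + 87 = (44/7 + 10)*390 + 87 = (114/7)*390 + 87 = 44460/7 + 87 = 45069/7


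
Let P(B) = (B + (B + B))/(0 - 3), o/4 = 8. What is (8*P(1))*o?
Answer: -256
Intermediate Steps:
o = 32 (o = 4*8 = 32)
P(B) = -B (P(B) = (B + 2*B)/(-3) = (3*B)*(-⅓) = -B)
(8*P(1))*o = (8*(-1*1))*32 = (8*(-1))*32 = -8*32 = -256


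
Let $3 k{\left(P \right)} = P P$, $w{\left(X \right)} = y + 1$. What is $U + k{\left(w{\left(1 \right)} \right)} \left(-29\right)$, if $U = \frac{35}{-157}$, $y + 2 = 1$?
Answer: $- \frac{35}{157} \approx -0.22293$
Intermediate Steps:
$y = -1$ ($y = -2 + 1 = -1$)
$w{\left(X \right)} = 0$ ($w{\left(X \right)} = -1 + 1 = 0$)
$k{\left(P \right)} = \frac{P^{2}}{3}$ ($k{\left(P \right)} = \frac{P P}{3} = \frac{P^{2}}{3}$)
$U = - \frac{35}{157}$ ($U = 35 \left(- \frac{1}{157}\right) = - \frac{35}{157} \approx -0.22293$)
$U + k{\left(w{\left(1 \right)} \right)} \left(-29\right) = - \frac{35}{157} + \frac{0^{2}}{3} \left(-29\right) = - \frac{35}{157} + \frac{1}{3} \cdot 0 \left(-29\right) = - \frac{35}{157} + 0 \left(-29\right) = - \frac{35}{157} + 0 = - \frac{35}{157}$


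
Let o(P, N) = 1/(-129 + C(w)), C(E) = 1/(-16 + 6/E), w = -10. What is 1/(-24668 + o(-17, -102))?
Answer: -10712/264243699 ≈ -4.0538e-5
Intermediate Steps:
o(P, N) = -83/10712 (o(P, N) = 1/(-129 - 1*(-10)/(-6 + 16*(-10))) = 1/(-129 - 1*(-10)/(-6 - 160)) = 1/(-129 - 1*(-10)/(-166)) = 1/(-129 - 1*(-10)*(-1/166)) = 1/(-129 - 5/83) = 1/(-10712/83) = -83/10712)
1/(-24668 + o(-17, -102)) = 1/(-24668 - 83/10712) = 1/(-264243699/10712) = -10712/264243699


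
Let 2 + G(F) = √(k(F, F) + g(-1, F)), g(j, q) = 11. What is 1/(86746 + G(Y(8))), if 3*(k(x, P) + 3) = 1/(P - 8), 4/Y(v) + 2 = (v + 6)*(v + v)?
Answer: 76855184/6666726073845 - √6247186/6666726073845 ≈ 1.1528e-5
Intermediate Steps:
Y(v) = 4/(-2 + 2*v*(6 + v)) (Y(v) = 4/(-2 + (v + 6)*(v + v)) = 4/(-2 + (6 + v)*(2*v)) = 4/(-2 + 2*v*(6 + v)))
k(x, P) = -3 + 1/(3*(-8 + P)) (k(x, P) = -3 + 1/(3*(P - 8)) = -3 + 1/(3*(-8 + P)))
G(F) = -2 + √(11 + (73 - 9*F)/(3*(-8 + F))) (G(F) = -2 + √((73 - 9*F)/(3*(-8 + F)) + 11) = -2 + √(11 + (73 - 9*F)/(3*(-8 + F))))
1/(86746 + G(Y(8))) = 1/(86746 + (-2 + √3*√((-191 + 24*(2/(-1 + 8² + 6*8)))/(-8 + 2/(-1 + 8² + 6*8)))/3)) = 1/(86746 + (-2 + √3*√((-191 + 24*(2/(-1 + 64 + 48)))/(-8 + 2/(-1 + 64 + 48)))/3)) = 1/(86746 + (-2 + √3*√((-191 + 24*(2/111))/(-8 + 2/111))/3)) = 1/(86746 + (-2 + √3*√((-191 + 16/37)/(-886/111))/3)) = 1/(86746 + (-2 + √3*√(-111/886*(-7051/37))/3)) = 1/(86746 + (-2 + √3*√(21153/886)/3)) = 1/(86746 + (-2 + √3*(√18741558/886)/3)) = 1/(86746 + (-2 + √6247186/886)) = 1/(86744 + √6247186/886)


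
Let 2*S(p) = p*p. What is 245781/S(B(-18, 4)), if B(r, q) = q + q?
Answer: 245781/32 ≈ 7680.7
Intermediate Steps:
B(r, q) = 2*q
S(p) = p²/2 (S(p) = (p*p)/2 = p²/2)
245781/S(B(-18, 4)) = 245781/(((2*4)²/2)) = 245781/(((½)*8²)) = 245781/(((½)*64)) = 245781/32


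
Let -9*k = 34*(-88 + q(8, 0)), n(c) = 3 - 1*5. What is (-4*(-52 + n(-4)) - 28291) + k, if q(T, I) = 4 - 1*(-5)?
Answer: -249989/9 ≈ -27777.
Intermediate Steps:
q(T, I) = 9 (q(T, I) = 4 + 5 = 9)
n(c) = -2 (n(c) = 3 - 5 = -2)
k = 2686/9 (k = -34*(-88 + 9)/9 = -34*(-79)/9 = -1/9*(-2686) = 2686/9 ≈ 298.44)
(-4*(-52 + n(-4)) - 28291) + k = (-4*(-52 - 2) - 28291) + 2686/9 = (-4*(-54) - 28291) + 2686/9 = (216 - 28291) + 2686/9 = -28075 + 2686/9 = -249989/9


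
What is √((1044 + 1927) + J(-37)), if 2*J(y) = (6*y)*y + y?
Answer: √28238/2 ≈ 84.021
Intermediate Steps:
J(y) = y/2 + 3*y² (J(y) = ((6*y)*y + y)/2 = (6*y² + y)/2 = (y + 6*y²)/2 = y/2 + 3*y²)
√((1044 + 1927) + J(-37)) = √((1044 + 1927) + (½)*(-37)*(1 + 6*(-37))) = √(2971 + (½)*(-37)*(1 - 222)) = √(2971 + (½)*(-37)*(-221)) = √(2971 + 8177/2) = √(14119/2) = √28238/2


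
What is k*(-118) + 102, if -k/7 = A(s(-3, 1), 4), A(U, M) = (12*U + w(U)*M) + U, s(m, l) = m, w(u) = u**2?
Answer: -2376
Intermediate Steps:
A(U, M) = 13*U + M*U**2 (A(U, M) = (12*U + U**2*M) + U = (12*U + M*U**2) + U = 13*U + M*U**2)
k = 21 (k = -(-21)*(13 + 4*(-3)) = -(-21)*(13 - 12) = -(-21) = -7*(-3) = 21)
k*(-118) + 102 = 21*(-118) + 102 = -2478 + 102 = -2376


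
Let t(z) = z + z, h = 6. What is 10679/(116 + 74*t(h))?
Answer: 10679/1004 ≈ 10.636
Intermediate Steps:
t(z) = 2*z
10679/(116 + 74*t(h)) = 10679/(116 + 74*(2*6)) = 10679/(116 + 74*12) = 10679/(116 + 888) = 10679/1004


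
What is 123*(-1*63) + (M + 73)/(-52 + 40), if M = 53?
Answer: -15519/2 ≈ -7759.5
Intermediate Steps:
123*(-1*63) + (M + 73)/(-52 + 40) = 123*(-1*63) + (53 + 73)/(-52 + 40) = 123*(-63) + 126/(-12) = -7749 + 126*(-1/12) = -7749 - 21/2 = -15519/2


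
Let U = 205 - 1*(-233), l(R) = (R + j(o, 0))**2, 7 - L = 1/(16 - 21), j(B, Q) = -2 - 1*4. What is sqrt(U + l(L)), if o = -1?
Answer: sqrt(10986)/5 ≈ 20.963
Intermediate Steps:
j(B, Q) = -6 (j(B, Q) = -2 - 4 = -6)
L = 36/5 (L = 7 - 1/(16 - 21) = 7 - 1/(-5) = 7 - 1*(-1/5) = 7 + 1/5 = 36/5 ≈ 7.2000)
l(R) = (-6 + R)**2 (l(R) = (R - 6)**2 = (-6 + R)**2)
U = 438 (U = 205 + 233 = 438)
sqrt(U + l(L)) = sqrt(438 + (-6 + 36/5)**2) = sqrt(438 + (6/5)**2) = sqrt(438 + 36/25) = sqrt(10986/25) = sqrt(10986)/5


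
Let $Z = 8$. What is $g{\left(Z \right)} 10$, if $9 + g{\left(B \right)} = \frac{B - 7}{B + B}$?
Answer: $- \frac{715}{8} \approx -89.375$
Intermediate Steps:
$g{\left(B \right)} = -9 + \frac{-7 + B}{2 B}$ ($g{\left(B \right)} = -9 + \frac{B - 7}{B + B} = -9 + \frac{-7 + B}{2 B}$)
$g{\left(Z \right)} 10 = \frac{-7 - 136}{2 \cdot 8} \cdot 10 = \frac{1}{2} \cdot \frac{1}{8} \left(-7 - 136\right) 10 = \frac{1}{2} \cdot \frac{1}{8} \left(-143\right) 10 = \left(- \frac{143}{16}\right) 10 = - \frac{715}{8}$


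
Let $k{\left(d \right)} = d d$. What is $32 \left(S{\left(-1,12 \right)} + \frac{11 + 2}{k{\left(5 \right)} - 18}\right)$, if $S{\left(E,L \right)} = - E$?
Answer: $\frac{640}{7} \approx 91.429$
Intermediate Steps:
$k{\left(d \right)} = d^{2}$
$32 \left(S{\left(-1,12 \right)} + \frac{11 + 2}{k{\left(5 \right)} - 18}\right) = 32 \left(\left(-1\right) \left(-1\right) + \frac{11 + 2}{5^{2} - 18}\right) = 32 \left(1 + \frac{13}{25 - 18}\right) = 32 \left(1 + \frac{13}{7}\right) = 32 \cdot \frac{20}{7} = \frac{640}{7}$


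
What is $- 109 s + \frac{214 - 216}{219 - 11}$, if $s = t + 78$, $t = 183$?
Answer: $- \frac{2958697}{104} \approx -28449.0$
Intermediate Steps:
$s = 261$ ($s = 183 + 78 = 261$)
$- 109 s + \frac{214 - 216}{219 - 11} = \left(-109\right) 261 + \frac{214 - 216}{219 - 11} = -28449 - \frac{2}{208} = -28449 - \frac{1}{104} = - \frac{2958697}{104}$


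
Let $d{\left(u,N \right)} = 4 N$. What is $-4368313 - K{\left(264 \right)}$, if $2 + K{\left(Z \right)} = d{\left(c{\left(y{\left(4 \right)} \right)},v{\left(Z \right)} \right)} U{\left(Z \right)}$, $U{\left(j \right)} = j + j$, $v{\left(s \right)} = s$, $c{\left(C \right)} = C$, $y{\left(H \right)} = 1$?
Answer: $-4925879$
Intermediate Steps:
$U{\left(j \right)} = 2 j$
$K{\left(Z \right)} = -2 + 8 Z^{2}$ ($K{\left(Z \right)} = -2 + 4 Z 2 Z = -2 + 8 Z^{2}$)
$-4368313 - K{\left(264 \right)} = -4368313 - \left(-2 + 8 \cdot 264^{2}\right) = -4368313 - \left(-2 + 8 \cdot 69696\right) = -4368313 - \left(-2 + 557568\right) = -4368313 - 557566 = -4925879$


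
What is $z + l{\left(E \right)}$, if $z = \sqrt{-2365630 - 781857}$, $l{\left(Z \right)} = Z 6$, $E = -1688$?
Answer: $-10128 + i \sqrt{3147487} \approx -10128.0 + 1774.1 i$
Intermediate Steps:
$l{\left(Z \right)} = 6 Z$
$z = i \sqrt{3147487}$ ($z = \sqrt{-3147487} = i \sqrt{3147487} \approx 1774.1 i$)
$z + l{\left(E \right)} = i \sqrt{3147487} + 6 \left(-1688\right) = i \sqrt{3147487} - 10128 = -10128 + i \sqrt{3147487}$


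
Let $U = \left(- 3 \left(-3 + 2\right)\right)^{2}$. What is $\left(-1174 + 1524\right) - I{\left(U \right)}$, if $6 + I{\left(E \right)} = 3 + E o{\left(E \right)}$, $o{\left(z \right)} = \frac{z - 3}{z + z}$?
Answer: $350$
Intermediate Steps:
$U = 9$ ($U = \left(\left(-3\right) \left(-1\right)\right)^{2} = 3^{2} = 9$)
$o{\left(z \right)} = \frac{-3 + z}{2 z}$
$I{\left(E \right)} = - \frac{9}{2} + \frac{E}{2}$ ($I{\left(E \right)} = -6 + \left(3 + E \frac{-3 + E}{2 E}\right) = -6 + \left(3 + \left(- \frac{3}{2} + \frac{E}{2}\right)\right) = -6 + \left(\frac{3}{2} + \frac{E}{2}\right) = - \frac{9}{2} + \frac{E}{2}$)
$\left(-1174 + 1524\right) - I{\left(U \right)} = \left(-1174 + 1524\right) - \left(- \frac{9}{2} + \frac{1}{2} \cdot 9\right) = 350 - \left(- \frac{9}{2} + \frac{9}{2}\right) = 350 - 0 = 350 + 0 = 350$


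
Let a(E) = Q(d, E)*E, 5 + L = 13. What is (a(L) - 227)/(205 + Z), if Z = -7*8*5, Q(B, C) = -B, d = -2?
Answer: 211/75 ≈ 2.8133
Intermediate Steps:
L = 8 (L = -5 + 13 = 8)
Z = -280 (Z = -56*5 = -280)
a(E) = 2*E (a(E) = (-1*(-2))*E = 2*E)
(a(L) - 227)/(205 + Z) = (2*8 - 227)/(205 - 280) = (16 - 227)/(-75) = -211*(-1/75) = 211/75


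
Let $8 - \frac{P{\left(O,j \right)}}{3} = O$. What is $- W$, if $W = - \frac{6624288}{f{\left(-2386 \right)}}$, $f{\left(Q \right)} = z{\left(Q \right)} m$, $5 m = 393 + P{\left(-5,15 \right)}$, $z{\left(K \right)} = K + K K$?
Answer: $\frac{7667}{569061} \approx 0.013473$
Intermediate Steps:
$P{\left(O,j \right)} = 24 - 3 O$
$z{\left(K \right)} = K + K^{2}$
$m = \frac{432}{5}$ ($m = \frac{393 + \left(24 - -15\right)}{5} = \frac{393 + \left(24 + 15\right)}{5} = \frac{393 + 39}{5} = \frac{1}{5} \cdot 432 = \frac{432}{5} \approx 86.4$)
$f{\left(Q \right)} = \frac{432 Q \left(1 + Q\right)}{5}$ ($f{\left(Q \right)} = Q \left(1 + Q\right) \frac{432}{5} = \frac{432 Q \left(1 + Q\right)}{5}$)
$W = - \frac{7667}{569061}$ ($W = - \frac{6624288}{\frac{432}{5} \left(-2386\right) \left(1 - 2386\right)} = - \frac{6624288}{\frac{432}{5} \left(-2386\right) \left(-2385\right)} = - \frac{6624288}{491668704} = \left(-6624288\right) \frac{1}{491668704} = - \frac{7667}{569061} \approx -0.013473$)
$- W = \left(-1\right) \left(- \frac{7667}{569061}\right) = \frac{7667}{569061}$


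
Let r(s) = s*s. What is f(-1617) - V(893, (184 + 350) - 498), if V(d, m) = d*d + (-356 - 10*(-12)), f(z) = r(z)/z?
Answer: -798830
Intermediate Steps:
r(s) = s**2
f(z) = z (f(z) = z**2/z = z)
V(d, m) = -236 + d**2 (V(d, m) = d**2 + (-356 - 1*(-120)) = d**2 + (-356 + 120) = d**2 - 236 = -236 + d**2)
f(-1617) - V(893, (184 + 350) - 498) = -1617 - (-236 + 893**2) = -1617 - (-236 + 797449) = -1617 - 1*797213 = -1617 - 797213 = -798830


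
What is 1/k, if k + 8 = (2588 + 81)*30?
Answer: 1/80062 ≈ 1.2490e-5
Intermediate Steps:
k = 80062 (k = -8 + (2588 + 81)*30 = -8 + 2669*30 = -8 + 80070 = 80062)
1/k = 1/80062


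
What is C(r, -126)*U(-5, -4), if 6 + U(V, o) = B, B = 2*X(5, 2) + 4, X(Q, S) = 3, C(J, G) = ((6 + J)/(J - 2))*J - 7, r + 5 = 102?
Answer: 37304/95 ≈ 392.67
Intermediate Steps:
r = 97 (r = -5 + 102 = 97)
C(J, G) = -7 + J*(6 + J)/(-2 + J) (C(J, G) = ((6 + J)/(-2 + J))*J - 7 = J*(6 + J)/(-2 + J) - 7 = -7 + J*(6 + J)/(-2 + J))
B = 10 (B = 2*3 + 4 = 6 + 4 = 10)
U(V, o) = 4 (U(V, o) = -6 + 10 = 4)
C(r, -126)*U(-5, -4) = ((14 + 97² - 1*97)/(-2 + 97))*4 = ((14 + 9409 - 97)/95)*4 = ((1/95)*9326)*4 = (9326/95)*4 = 37304/95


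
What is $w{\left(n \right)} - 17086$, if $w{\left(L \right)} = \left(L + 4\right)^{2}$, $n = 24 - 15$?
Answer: $-16917$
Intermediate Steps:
$n = 9$ ($n = 24 - 15 = 9$)
$w{\left(L \right)} = \left(4 + L\right)^{2}$
$w{\left(n \right)} - 17086 = \left(4 + 9\right)^{2} - 17086 = 13^{2} - 17086 = 169 - 17086 = -16917$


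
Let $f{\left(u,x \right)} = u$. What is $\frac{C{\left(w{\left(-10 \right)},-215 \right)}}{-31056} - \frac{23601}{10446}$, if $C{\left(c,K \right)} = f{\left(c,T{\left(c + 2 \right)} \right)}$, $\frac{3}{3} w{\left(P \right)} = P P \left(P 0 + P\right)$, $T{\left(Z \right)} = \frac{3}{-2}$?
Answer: $- \frac{7526111}{3379281} \approx -2.2271$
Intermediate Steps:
$T{\left(Z \right)} = - \frac{3}{2}$ ($T{\left(Z \right)} = 3 \left(- \frac{1}{2}\right) = - \frac{3}{2}$)
$w{\left(P \right)} = P^{3}$ ($w{\left(P \right)} = P P \left(P 0 + P\right) = P^{2} \left(0 + P\right) = P^{2} P = P^{3}$)
$C{\left(c,K \right)} = c$
$\frac{C{\left(w{\left(-10 \right)},-215 \right)}}{-31056} - \frac{23601}{10446} = \frac{\left(-10\right)^{3}}{-31056} - \frac{23601}{10446} = \left(-1000\right) \left(- \frac{1}{31056}\right) - \frac{7867}{3482} = \frac{125}{3882} - \frac{7867}{3482} = - \frac{7526111}{3379281}$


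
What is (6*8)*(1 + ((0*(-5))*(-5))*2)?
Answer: 48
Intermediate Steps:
(6*8)*(1 + ((0*(-5))*(-5))*2) = 48*(1 + (0*(-5))*2) = 48*(1 + 0*2) = 48*(1 + 0) = 48*1 = 48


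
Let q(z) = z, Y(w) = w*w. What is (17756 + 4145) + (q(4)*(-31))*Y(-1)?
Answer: 21777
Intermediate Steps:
Y(w) = w²
(17756 + 4145) + (q(4)*(-31))*Y(-1) = (17756 + 4145) + (4*(-31))*(-1)² = 21901 - 124*1 = 21901 - 124 = 21777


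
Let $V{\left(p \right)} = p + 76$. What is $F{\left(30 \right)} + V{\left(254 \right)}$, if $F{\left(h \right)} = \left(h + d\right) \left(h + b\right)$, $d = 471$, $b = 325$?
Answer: $178185$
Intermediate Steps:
$V{\left(p \right)} = 76 + p$
$F{\left(h \right)} = \left(325 + h\right) \left(471 + h\right)$ ($F{\left(h \right)} = \left(h + 471\right) \left(h + 325\right) = \left(471 + h\right) \left(325 + h\right) = \left(325 + h\right) \left(471 + h\right)$)
$F{\left(30 \right)} + V{\left(254 \right)} = \left(153075 + 30^{2} + 796 \cdot 30\right) + \left(76 + 254\right) = \left(153075 + 900 + 23880\right) + 330 = 177855 + 330 = 178185$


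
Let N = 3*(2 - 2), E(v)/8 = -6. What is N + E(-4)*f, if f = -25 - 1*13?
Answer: 1824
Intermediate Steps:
E(v) = -48 (E(v) = 8*(-6) = -48)
f = -38 (f = -25 - 13 = -38)
N = 0 (N = 3*0 = 0)
N + E(-4)*f = 0 - 48*(-38) = 0 + 1824 = 1824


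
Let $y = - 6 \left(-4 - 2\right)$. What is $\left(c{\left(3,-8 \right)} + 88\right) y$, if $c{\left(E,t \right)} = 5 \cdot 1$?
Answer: $3348$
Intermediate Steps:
$c{\left(E,t \right)} = 5$
$y = 36$ ($y = - 6 \left(-6\right) = \left(-1\right) \left(-36\right) = 36$)
$\left(c{\left(3,-8 \right)} + 88\right) y = \left(5 + 88\right) 36 = 93 \cdot 36 = 3348$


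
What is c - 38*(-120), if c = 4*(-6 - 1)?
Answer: 4532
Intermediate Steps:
c = -28 (c = 4*(-7) = -28)
c - 38*(-120) = -28 - 38*(-120) = -28 + 4560 = 4532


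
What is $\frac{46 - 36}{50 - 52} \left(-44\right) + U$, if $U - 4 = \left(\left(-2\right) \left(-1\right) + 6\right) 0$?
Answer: $224$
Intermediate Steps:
$U = 4$ ($U = 4 + \left(\left(-2\right) \left(-1\right) + 6\right) 0 = 4 + \left(2 + 6\right) 0 = 4 + 8 \cdot 0 = 4 + 0 = 4$)
$\frac{46 - 36}{50 - 52} \left(-44\right) + U = \frac{46 - 36}{50 - 52} \left(-44\right) + 4 = \frac{10}{-2} \left(-44\right) + 4 = 10 \left(- \frac{1}{2}\right) \left(-44\right) + 4 = \left(-5\right) \left(-44\right) + 4 = 220 + 4 = 224$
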